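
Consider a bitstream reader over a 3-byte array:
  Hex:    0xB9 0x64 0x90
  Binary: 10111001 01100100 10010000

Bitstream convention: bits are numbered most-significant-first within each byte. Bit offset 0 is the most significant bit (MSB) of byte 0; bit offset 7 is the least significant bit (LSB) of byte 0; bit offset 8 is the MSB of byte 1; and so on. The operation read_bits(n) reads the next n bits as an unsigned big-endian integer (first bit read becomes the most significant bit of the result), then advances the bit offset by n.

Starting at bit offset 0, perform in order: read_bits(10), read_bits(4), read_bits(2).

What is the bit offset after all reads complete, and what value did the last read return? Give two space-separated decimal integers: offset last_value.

Answer: 16 0

Derivation:
Read 1: bits[0:10] width=10 -> value=741 (bin 1011100101); offset now 10 = byte 1 bit 2; 14 bits remain
Read 2: bits[10:14] width=4 -> value=9 (bin 1001); offset now 14 = byte 1 bit 6; 10 bits remain
Read 3: bits[14:16] width=2 -> value=0 (bin 00); offset now 16 = byte 2 bit 0; 8 bits remain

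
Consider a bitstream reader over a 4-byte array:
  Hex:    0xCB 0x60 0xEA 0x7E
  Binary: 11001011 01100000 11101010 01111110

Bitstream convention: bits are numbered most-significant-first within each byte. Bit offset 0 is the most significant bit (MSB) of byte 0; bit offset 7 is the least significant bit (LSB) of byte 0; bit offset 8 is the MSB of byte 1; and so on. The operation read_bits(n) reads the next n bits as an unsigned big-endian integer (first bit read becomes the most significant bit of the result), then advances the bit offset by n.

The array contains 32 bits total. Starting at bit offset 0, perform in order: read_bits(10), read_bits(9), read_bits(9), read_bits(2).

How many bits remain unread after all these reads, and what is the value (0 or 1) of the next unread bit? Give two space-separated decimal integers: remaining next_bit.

Read 1: bits[0:10] width=10 -> value=813 (bin 1100101101); offset now 10 = byte 1 bit 2; 22 bits remain
Read 2: bits[10:19] width=9 -> value=263 (bin 100000111); offset now 19 = byte 2 bit 3; 13 bits remain
Read 3: bits[19:28] width=9 -> value=167 (bin 010100111); offset now 28 = byte 3 bit 4; 4 bits remain
Read 4: bits[28:30] width=2 -> value=3 (bin 11); offset now 30 = byte 3 bit 6; 2 bits remain

Answer: 2 1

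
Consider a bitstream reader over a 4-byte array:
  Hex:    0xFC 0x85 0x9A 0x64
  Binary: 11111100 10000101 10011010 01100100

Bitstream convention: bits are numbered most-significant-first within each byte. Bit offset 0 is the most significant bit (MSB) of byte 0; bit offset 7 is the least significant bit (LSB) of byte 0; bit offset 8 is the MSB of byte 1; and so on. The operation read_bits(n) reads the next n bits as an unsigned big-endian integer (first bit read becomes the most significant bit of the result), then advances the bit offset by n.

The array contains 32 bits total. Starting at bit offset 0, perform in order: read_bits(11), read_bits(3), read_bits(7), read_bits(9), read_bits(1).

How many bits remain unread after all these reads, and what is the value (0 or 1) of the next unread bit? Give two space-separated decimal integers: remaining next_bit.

Read 1: bits[0:11] width=11 -> value=2020 (bin 11111100100); offset now 11 = byte 1 bit 3; 21 bits remain
Read 2: bits[11:14] width=3 -> value=1 (bin 001); offset now 14 = byte 1 bit 6; 18 bits remain
Read 3: bits[14:21] width=7 -> value=51 (bin 0110011); offset now 21 = byte 2 bit 5; 11 bits remain
Read 4: bits[21:30] width=9 -> value=153 (bin 010011001); offset now 30 = byte 3 bit 6; 2 bits remain
Read 5: bits[30:31] width=1 -> value=0 (bin 0); offset now 31 = byte 3 bit 7; 1 bits remain

Answer: 1 0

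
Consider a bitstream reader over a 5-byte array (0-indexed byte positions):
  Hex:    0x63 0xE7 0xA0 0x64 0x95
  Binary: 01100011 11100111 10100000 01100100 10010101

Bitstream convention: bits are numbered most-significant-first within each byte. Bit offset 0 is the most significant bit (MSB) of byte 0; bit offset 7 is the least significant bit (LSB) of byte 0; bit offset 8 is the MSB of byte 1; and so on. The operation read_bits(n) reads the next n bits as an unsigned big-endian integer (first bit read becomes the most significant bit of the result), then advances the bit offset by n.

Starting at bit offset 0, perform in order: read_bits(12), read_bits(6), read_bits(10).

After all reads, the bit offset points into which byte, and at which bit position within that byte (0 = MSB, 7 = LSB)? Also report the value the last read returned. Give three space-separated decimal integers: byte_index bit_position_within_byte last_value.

Read 1: bits[0:12] width=12 -> value=1598 (bin 011000111110); offset now 12 = byte 1 bit 4; 28 bits remain
Read 2: bits[12:18] width=6 -> value=30 (bin 011110); offset now 18 = byte 2 bit 2; 22 bits remain
Read 3: bits[18:28] width=10 -> value=518 (bin 1000000110); offset now 28 = byte 3 bit 4; 12 bits remain

Answer: 3 4 518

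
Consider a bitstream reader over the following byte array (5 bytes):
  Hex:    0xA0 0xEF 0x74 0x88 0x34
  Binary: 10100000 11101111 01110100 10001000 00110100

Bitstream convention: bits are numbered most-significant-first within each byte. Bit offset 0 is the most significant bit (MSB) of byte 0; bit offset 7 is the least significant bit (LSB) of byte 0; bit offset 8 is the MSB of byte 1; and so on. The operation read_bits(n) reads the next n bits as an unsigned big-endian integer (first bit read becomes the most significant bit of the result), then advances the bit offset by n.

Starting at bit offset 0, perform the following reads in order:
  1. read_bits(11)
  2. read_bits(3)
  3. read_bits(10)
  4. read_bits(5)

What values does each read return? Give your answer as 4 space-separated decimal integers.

Answer: 1287 3 884 17

Derivation:
Read 1: bits[0:11] width=11 -> value=1287 (bin 10100000111); offset now 11 = byte 1 bit 3; 29 bits remain
Read 2: bits[11:14] width=3 -> value=3 (bin 011); offset now 14 = byte 1 bit 6; 26 bits remain
Read 3: bits[14:24] width=10 -> value=884 (bin 1101110100); offset now 24 = byte 3 bit 0; 16 bits remain
Read 4: bits[24:29] width=5 -> value=17 (bin 10001); offset now 29 = byte 3 bit 5; 11 bits remain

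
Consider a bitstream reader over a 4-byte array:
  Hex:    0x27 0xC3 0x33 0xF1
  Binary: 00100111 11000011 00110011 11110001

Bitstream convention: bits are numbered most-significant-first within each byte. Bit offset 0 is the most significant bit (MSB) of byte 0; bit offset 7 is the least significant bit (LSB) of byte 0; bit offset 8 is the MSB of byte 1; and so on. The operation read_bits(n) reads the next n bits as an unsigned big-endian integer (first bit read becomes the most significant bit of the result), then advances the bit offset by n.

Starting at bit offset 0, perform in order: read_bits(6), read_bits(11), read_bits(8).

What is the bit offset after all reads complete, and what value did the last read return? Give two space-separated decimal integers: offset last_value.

Answer: 25 103

Derivation:
Read 1: bits[0:6] width=6 -> value=9 (bin 001001); offset now 6 = byte 0 bit 6; 26 bits remain
Read 2: bits[6:17] width=11 -> value=1926 (bin 11110000110); offset now 17 = byte 2 bit 1; 15 bits remain
Read 3: bits[17:25] width=8 -> value=103 (bin 01100111); offset now 25 = byte 3 bit 1; 7 bits remain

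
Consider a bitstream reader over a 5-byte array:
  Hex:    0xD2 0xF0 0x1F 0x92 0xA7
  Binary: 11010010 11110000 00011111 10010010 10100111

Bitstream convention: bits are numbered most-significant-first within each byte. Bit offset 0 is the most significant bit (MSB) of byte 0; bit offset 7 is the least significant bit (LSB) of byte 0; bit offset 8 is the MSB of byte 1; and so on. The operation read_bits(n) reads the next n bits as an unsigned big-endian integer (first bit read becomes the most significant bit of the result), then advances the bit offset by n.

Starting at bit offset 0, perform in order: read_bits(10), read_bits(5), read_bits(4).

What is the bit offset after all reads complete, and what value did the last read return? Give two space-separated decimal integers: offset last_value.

Read 1: bits[0:10] width=10 -> value=843 (bin 1101001011); offset now 10 = byte 1 bit 2; 30 bits remain
Read 2: bits[10:15] width=5 -> value=24 (bin 11000); offset now 15 = byte 1 bit 7; 25 bits remain
Read 3: bits[15:19] width=4 -> value=0 (bin 0000); offset now 19 = byte 2 bit 3; 21 bits remain

Answer: 19 0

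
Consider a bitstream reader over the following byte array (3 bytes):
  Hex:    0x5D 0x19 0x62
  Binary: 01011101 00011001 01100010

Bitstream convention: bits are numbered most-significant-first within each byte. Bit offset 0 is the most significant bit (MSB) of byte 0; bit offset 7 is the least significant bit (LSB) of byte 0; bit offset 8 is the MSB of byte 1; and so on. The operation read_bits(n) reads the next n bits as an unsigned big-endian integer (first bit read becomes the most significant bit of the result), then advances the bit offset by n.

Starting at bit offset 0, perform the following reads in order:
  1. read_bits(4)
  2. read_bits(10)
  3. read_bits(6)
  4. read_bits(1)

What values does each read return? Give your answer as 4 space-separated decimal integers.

Answer: 5 838 22 0

Derivation:
Read 1: bits[0:4] width=4 -> value=5 (bin 0101); offset now 4 = byte 0 bit 4; 20 bits remain
Read 2: bits[4:14] width=10 -> value=838 (bin 1101000110); offset now 14 = byte 1 bit 6; 10 bits remain
Read 3: bits[14:20] width=6 -> value=22 (bin 010110); offset now 20 = byte 2 bit 4; 4 bits remain
Read 4: bits[20:21] width=1 -> value=0 (bin 0); offset now 21 = byte 2 bit 5; 3 bits remain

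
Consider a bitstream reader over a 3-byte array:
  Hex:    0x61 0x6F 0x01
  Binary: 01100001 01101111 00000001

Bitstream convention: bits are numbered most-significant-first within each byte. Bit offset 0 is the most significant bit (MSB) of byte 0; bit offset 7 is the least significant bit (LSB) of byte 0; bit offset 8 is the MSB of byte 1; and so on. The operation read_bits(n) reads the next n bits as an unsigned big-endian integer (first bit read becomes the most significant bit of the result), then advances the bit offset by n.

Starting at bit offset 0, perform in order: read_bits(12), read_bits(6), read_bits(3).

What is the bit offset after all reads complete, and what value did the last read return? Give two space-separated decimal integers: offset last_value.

Read 1: bits[0:12] width=12 -> value=1558 (bin 011000010110); offset now 12 = byte 1 bit 4; 12 bits remain
Read 2: bits[12:18] width=6 -> value=60 (bin 111100); offset now 18 = byte 2 bit 2; 6 bits remain
Read 3: bits[18:21] width=3 -> value=0 (bin 000); offset now 21 = byte 2 bit 5; 3 bits remain

Answer: 21 0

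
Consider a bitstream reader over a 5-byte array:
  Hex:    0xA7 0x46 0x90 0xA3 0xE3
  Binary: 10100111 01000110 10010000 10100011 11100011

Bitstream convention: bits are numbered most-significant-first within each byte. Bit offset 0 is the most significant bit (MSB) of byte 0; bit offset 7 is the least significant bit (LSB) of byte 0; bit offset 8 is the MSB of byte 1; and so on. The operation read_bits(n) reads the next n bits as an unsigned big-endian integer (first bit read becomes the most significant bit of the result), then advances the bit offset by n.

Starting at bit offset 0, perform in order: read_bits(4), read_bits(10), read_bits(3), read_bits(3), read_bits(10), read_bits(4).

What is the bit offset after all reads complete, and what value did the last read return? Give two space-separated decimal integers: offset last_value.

Read 1: bits[0:4] width=4 -> value=10 (bin 1010); offset now 4 = byte 0 bit 4; 36 bits remain
Read 2: bits[4:14] width=10 -> value=465 (bin 0111010001); offset now 14 = byte 1 bit 6; 26 bits remain
Read 3: bits[14:17] width=3 -> value=5 (bin 101); offset now 17 = byte 2 bit 1; 23 bits remain
Read 4: bits[17:20] width=3 -> value=1 (bin 001); offset now 20 = byte 2 bit 4; 20 bits remain
Read 5: bits[20:30] width=10 -> value=40 (bin 0000101000); offset now 30 = byte 3 bit 6; 10 bits remain
Read 6: bits[30:34] width=4 -> value=15 (bin 1111); offset now 34 = byte 4 bit 2; 6 bits remain

Answer: 34 15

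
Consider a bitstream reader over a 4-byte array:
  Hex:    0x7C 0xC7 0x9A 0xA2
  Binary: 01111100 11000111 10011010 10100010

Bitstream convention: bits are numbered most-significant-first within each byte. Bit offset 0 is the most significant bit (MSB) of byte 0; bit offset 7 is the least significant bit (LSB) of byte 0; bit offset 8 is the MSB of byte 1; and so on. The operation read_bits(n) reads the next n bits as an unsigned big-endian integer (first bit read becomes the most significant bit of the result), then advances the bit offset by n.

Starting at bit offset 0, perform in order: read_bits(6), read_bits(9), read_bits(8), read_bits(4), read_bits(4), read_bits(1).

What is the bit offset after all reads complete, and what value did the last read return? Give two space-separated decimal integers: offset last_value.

Answer: 32 0

Derivation:
Read 1: bits[0:6] width=6 -> value=31 (bin 011111); offset now 6 = byte 0 bit 6; 26 bits remain
Read 2: bits[6:15] width=9 -> value=99 (bin 001100011); offset now 15 = byte 1 bit 7; 17 bits remain
Read 3: bits[15:23] width=8 -> value=205 (bin 11001101); offset now 23 = byte 2 bit 7; 9 bits remain
Read 4: bits[23:27] width=4 -> value=5 (bin 0101); offset now 27 = byte 3 bit 3; 5 bits remain
Read 5: bits[27:31] width=4 -> value=1 (bin 0001); offset now 31 = byte 3 bit 7; 1 bits remain
Read 6: bits[31:32] width=1 -> value=0 (bin 0); offset now 32 = byte 4 bit 0; 0 bits remain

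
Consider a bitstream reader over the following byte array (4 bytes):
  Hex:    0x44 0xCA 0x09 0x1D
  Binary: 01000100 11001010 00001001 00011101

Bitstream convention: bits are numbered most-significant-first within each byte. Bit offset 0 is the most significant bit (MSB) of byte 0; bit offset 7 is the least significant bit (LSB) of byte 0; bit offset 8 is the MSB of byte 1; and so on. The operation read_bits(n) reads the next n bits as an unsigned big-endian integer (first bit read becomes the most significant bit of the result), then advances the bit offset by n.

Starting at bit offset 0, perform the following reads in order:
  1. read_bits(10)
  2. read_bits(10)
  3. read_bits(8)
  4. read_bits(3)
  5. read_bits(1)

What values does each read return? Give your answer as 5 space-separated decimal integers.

Answer: 275 160 145 6 1

Derivation:
Read 1: bits[0:10] width=10 -> value=275 (bin 0100010011); offset now 10 = byte 1 bit 2; 22 bits remain
Read 2: bits[10:20] width=10 -> value=160 (bin 0010100000); offset now 20 = byte 2 bit 4; 12 bits remain
Read 3: bits[20:28] width=8 -> value=145 (bin 10010001); offset now 28 = byte 3 bit 4; 4 bits remain
Read 4: bits[28:31] width=3 -> value=6 (bin 110); offset now 31 = byte 3 bit 7; 1 bits remain
Read 5: bits[31:32] width=1 -> value=1 (bin 1); offset now 32 = byte 4 bit 0; 0 bits remain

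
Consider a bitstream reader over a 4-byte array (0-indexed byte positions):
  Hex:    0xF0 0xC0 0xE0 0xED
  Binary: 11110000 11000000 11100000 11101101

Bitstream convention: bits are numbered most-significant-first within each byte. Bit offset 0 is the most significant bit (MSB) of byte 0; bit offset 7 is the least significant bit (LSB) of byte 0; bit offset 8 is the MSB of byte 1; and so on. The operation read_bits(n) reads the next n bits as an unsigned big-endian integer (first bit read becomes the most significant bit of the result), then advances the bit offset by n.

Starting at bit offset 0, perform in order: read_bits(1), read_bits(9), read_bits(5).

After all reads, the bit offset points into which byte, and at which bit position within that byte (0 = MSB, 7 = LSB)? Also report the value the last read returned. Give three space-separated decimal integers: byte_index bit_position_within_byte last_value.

Read 1: bits[0:1] width=1 -> value=1 (bin 1); offset now 1 = byte 0 bit 1; 31 bits remain
Read 2: bits[1:10] width=9 -> value=451 (bin 111000011); offset now 10 = byte 1 bit 2; 22 bits remain
Read 3: bits[10:15] width=5 -> value=0 (bin 00000); offset now 15 = byte 1 bit 7; 17 bits remain

Answer: 1 7 0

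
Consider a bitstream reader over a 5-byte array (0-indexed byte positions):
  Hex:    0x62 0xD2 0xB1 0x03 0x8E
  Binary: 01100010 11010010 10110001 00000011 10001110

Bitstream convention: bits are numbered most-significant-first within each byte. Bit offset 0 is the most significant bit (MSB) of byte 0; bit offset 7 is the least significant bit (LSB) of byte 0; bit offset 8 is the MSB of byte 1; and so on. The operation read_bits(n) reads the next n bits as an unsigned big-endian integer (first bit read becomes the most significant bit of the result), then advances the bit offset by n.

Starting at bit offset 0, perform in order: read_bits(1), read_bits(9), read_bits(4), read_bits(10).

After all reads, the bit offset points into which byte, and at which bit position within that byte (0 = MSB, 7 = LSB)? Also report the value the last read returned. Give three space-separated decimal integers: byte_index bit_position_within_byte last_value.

Answer: 3 0 689

Derivation:
Read 1: bits[0:1] width=1 -> value=0 (bin 0); offset now 1 = byte 0 bit 1; 39 bits remain
Read 2: bits[1:10] width=9 -> value=395 (bin 110001011); offset now 10 = byte 1 bit 2; 30 bits remain
Read 3: bits[10:14] width=4 -> value=4 (bin 0100); offset now 14 = byte 1 bit 6; 26 bits remain
Read 4: bits[14:24] width=10 -> value=689 (bin 1010110001); offset now 24 = byte 3 bit 0; 16 bits remain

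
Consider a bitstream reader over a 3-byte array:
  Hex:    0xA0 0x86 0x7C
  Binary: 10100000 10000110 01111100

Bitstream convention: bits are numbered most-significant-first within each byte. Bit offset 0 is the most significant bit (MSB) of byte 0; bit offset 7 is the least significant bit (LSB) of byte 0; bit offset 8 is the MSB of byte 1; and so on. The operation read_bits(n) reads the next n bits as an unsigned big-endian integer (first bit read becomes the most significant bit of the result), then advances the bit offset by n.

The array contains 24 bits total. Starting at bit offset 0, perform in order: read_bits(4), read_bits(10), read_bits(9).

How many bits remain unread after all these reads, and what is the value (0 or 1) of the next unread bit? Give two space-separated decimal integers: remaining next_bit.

Answer: 1 0

Derivation:
Read 1: bits[0:4] width=4 -> value=10 (bin 1010); offset now 4 = byte 0 bit 4; 20 bits remain
Read 2: bits[4:14] width=10 -> value=33 (bin 0000100001); offset now 14 = byte 1 bit 6; 10 bits remain
Read 3: bits[14:23] width=9 -> value=318 (bin 100111110); offset now 23 = byte 2 bit 7; 1 bits remain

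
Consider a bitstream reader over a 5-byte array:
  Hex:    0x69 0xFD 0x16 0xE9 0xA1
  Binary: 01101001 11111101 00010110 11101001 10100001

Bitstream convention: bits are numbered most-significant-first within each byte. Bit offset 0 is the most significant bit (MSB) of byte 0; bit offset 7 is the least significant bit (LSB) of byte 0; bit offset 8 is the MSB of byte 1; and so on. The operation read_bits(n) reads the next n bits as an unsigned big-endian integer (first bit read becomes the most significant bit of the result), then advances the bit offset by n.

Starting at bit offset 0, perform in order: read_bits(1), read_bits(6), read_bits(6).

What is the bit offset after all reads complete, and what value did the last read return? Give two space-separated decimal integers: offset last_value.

Read 1: bits[0:1] width=1 -> value=0 (bin 0); offset now 1 = byte 0 bit 1; 39 bits remain
Read 2: bits[1:7] width=6 -> value=52 (bin 110100); offset now 7 = byte 0 bit 7; 33 bits remain
Read 3: bits[7:13] width=6 -> value=63 (bin 111111); offset now 13 = byte 1 bit 5; 27 bits remain

Answer: 13 63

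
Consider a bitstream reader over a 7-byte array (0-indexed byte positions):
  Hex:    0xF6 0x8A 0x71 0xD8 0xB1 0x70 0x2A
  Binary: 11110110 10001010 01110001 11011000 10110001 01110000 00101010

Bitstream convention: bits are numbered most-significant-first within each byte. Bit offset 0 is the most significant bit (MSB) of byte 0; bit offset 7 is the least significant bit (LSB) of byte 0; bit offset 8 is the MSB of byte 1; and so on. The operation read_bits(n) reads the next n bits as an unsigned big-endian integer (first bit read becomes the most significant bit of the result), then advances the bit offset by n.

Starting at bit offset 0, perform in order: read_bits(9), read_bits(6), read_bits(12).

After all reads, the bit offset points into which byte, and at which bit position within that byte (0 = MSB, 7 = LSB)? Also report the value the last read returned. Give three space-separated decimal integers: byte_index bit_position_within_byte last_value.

Read 1: bits[0:9] width=9 -> value=493 (bin 111101101); offset now 9 = byte 1 bit 1; 47 bits remain
Read 2: bits[9:15] width=6 -> value=5 (bin 000101); offset now 15 = byte 1 bit 7; 41 bits remain
Read 3: bits[15:27] width=12 -> value=910 (bin 001110001110); offset now 27 = byte 3 bit 3; 29 bits remain

Answer: 3 3 910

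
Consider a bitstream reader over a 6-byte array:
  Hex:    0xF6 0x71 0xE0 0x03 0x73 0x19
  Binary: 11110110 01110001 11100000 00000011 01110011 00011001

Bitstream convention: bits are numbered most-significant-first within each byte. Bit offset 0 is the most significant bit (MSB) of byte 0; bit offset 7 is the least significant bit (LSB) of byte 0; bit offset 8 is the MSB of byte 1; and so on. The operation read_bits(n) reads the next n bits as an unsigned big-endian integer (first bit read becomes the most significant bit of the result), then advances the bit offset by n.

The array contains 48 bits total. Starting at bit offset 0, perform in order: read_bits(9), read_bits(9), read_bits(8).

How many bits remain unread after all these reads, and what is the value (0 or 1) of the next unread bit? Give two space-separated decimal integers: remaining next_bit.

Read 1: bits[0:9] width=9 -> value=492 (bin 111101100); offset now 9 = byte 1 bit 1; 39 bits remain
Read 2: bits[9:18] width=9 -> value=455 (bin 111000111); offset now 18 = byte 2 bit 2; 30 bits remain
Read 3: bits[18:26] width=8 -> value=128 (bin 10000000); offset now 26 = byte 3 bit 2; 22 bits remain

Answer: 22 0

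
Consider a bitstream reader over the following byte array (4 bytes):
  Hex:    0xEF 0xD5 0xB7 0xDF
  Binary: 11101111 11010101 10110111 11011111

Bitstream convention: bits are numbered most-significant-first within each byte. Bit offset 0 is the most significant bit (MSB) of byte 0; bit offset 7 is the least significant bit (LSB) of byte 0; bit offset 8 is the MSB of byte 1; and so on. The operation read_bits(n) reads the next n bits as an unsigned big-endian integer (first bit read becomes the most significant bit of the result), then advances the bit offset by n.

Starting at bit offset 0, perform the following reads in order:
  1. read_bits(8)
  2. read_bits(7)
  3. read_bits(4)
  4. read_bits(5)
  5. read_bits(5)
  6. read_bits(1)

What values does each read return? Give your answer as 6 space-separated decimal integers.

Read 1: bits[0:8] width=8 -> value=239 (bin 11101111); offset now 8 = byte 1 bit 0; 24 bits remain
Read 2: bits[8:15] width=7 -> value=106 (bin 1101010); offset now 15 = byte 1 bit 7; 17 bits remain
Read 3: bits[15:19] width=4 -> value=13 (bin 1101); offset now 19 = byte 2 bit 3; 13 bits remain
Read 4: bits[19:24] width=5 -> value=23 (bin 10111); offset now 24 = byte 3 bit 0; 8 bits remain
Read 5: bits[24:29] width=5 -> value=27 (bin 11011); offset now 29 = byte 3 bit 5; 3 bits remain
Read 6: bits[29:30] width=1 -> value=1 (bin 1); offset now 30 = byte 3 bit 6; 2 bits remain

Answer: 239 106 13 23 27 1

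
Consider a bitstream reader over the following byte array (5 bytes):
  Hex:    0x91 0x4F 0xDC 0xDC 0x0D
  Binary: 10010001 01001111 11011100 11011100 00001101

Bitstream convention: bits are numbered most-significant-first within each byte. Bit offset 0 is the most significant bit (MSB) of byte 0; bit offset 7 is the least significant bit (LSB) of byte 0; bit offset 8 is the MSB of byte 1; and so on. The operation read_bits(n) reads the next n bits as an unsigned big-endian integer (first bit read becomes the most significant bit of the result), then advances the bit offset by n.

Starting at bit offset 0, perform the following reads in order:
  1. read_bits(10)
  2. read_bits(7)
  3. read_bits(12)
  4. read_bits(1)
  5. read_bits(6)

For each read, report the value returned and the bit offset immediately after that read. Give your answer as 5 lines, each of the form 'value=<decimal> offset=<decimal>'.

Answer: value=581 offset=10
value=31 offset=17
value=2971 offset=29
value=1 offset=30
value=0 offset=36

Derivation:
Read 1: bits[0:10] width=10 -> value=581 (bin 1001000101); offset now 10 = byte 1 bit 2; 30 bits remain
Read 2: bits[10:17] width=7 -> value=31 (bin 0011111); offset now 17 = byte 2 bit 1; 23 bits remain
Read 3: bits[17:29] width=12 -> value=2971 (bin 101110011011); offset now 29 = byte 3 bit 5; 11 bits remain
Read 4: bits[29:30] width=1 -> value=1 (bin 1); offset now 30 = byte 3 bit 6; 10 bits remain
Read 5: bits[30:36] width=6 -> value=0 (bin 000000); offset now 36 = byte 4 bit 4; 4 bits remain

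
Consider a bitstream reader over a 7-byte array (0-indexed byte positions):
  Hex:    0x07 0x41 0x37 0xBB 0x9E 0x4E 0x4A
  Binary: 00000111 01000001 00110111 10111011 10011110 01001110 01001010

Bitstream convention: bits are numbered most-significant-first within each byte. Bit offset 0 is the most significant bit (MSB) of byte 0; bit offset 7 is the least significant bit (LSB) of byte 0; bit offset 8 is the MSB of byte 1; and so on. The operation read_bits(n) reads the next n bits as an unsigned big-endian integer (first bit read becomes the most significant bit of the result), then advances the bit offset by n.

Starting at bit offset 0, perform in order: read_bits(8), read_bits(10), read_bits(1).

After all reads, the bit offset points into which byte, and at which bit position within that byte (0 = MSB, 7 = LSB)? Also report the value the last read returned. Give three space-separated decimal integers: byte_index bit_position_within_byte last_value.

Answer: 2 3 1

Derivation:
Read 1: bits[0:8] width=8 -> value=7 (bin 00000111); offset now 8 = byte 1 bit 0; 48 bits remain
Read 2: bits[8:18] width=10 -> value=260 (bin 0100000100); offset now 18 = byte 2 bit 2; 38 bits remain
Read 3: bits[18:19] width=1 -> value=1 (bin 1); offset now 19 = byte 2 bit 3; 37 bits remain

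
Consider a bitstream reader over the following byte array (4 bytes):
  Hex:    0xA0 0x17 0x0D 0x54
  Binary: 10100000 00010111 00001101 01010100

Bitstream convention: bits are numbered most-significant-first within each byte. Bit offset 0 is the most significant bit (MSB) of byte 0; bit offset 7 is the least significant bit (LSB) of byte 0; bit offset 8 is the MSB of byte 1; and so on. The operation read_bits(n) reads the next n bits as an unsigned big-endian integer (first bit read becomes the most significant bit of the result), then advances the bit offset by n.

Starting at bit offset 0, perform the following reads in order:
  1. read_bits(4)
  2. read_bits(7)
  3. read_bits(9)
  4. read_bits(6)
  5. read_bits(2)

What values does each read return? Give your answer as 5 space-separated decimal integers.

Read 1: bits[0:4] width=4 -> value=10 (bin 1010); offset now 4 = byte 0 bit 4; 28 bits remain
Read 2: bits[4:11] width=7 -> value=0 (bin 0000000); offset now 11 = byte 1 bit 3; 21 bits remain
Read 3: bits[11:20] width=9 -> value=368 (bin 101110000); offset now 20 = byte 2 bit 4; 12 bits remain
Read 4: bits[20:26] width=6 -> value=53 (bin 110101); offset now 26 = byte 3 bit 2; 6 bits remain
Read 5: bits[26:28] width=2 -> value=1 (bin 01); offset now 28 = byte 3 bit 4; 4 bits remain

Answer: 10 0 368 53 1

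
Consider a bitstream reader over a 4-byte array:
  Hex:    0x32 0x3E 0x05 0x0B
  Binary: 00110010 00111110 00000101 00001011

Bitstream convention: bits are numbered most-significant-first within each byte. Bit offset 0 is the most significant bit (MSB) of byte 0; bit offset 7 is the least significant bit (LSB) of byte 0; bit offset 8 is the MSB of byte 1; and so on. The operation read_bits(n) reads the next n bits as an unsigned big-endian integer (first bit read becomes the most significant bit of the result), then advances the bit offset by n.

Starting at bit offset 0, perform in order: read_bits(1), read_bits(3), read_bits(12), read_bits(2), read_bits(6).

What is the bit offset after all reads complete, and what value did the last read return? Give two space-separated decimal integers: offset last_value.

Answer: 24 5

Derivation:
Read 1: bits[0:1] width=1 -> value=0 (bin 0); offset now 1 = byte 0 bit 1; 31 bits remain
Read 2: bits[1:4] width=3 -> value=3 (bin 011); offset now 4 = byte 0 bit 4; 28 bits remain
Read 3: bits[4:16] width=12 -> value=574 (bin 001000111110); offset now 16 = byte 2 bit 0; 16 bits remain
Read 4: bits[16:18] width=2 -> value=0 (bin 00); offset now 18 = byte 2 bit 2; 14 bits remain
Read 5: bits[18:24] width=6 -> value=5 (bin 000101); offset now 24 = byte 3 bit 0; 8 bits remain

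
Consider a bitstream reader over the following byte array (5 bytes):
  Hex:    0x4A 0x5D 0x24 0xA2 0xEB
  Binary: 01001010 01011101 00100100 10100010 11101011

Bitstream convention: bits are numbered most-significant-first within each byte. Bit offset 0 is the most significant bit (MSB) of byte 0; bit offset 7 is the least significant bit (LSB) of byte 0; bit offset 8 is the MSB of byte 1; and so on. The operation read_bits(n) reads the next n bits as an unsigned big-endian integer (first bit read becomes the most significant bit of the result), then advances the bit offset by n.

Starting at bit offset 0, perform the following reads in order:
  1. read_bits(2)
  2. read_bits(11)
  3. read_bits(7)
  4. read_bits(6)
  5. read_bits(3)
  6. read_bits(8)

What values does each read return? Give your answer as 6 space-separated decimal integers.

Read 1: bits[0:2] width=2 -> value=1 (bin 01); offset now 2 = byte 0 bit 2; 38 bits remain
Read 2: bits[2:13] width=11 -> value=331 (bin 00101001011); offset now 13 = byte 1 bit 5; 27 bits remain
Read 3: bits[13:20] width=7 -> value=82 (bin 1010010); offset now 20 = byte 2 bit 4; 20 bits remain
Read 4: bits[20:26] width=6 -> value=18 (bin 010010); offset now 26 = byte 3 bit 2; 14 bits remain
Read 5: bits[26:29] width=3 -> value=4 (bin 100); offset now 29 = byte 3 bit 5; 11 bits remain
Read 6: bits[29:37] width=8 -> value=93 (bin 01011101); offset now 37 = byte 4 bit 5; 3 bits remain

Answer: 1 331 82 18 4 93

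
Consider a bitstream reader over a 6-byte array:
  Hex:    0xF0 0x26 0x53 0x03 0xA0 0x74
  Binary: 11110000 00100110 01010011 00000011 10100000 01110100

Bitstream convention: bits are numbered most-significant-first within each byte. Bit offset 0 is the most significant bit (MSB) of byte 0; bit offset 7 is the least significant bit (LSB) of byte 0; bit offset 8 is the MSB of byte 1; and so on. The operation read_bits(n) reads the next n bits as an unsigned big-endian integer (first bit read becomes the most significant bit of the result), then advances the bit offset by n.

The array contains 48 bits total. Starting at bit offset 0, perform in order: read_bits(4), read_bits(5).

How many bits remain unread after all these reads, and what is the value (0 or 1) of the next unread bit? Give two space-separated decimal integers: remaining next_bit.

Answer: 39 0

Derivation:
Read 1: bits[0:4] width=4 -> value=15 (bin 1111); offset now 4 = byte 0 bit 4; 44 bits remain
Read 2: bits[4:9] width=5 -> value=0 (bin 00000); offset now 9 = byte 1 bit 1; 39 bits remain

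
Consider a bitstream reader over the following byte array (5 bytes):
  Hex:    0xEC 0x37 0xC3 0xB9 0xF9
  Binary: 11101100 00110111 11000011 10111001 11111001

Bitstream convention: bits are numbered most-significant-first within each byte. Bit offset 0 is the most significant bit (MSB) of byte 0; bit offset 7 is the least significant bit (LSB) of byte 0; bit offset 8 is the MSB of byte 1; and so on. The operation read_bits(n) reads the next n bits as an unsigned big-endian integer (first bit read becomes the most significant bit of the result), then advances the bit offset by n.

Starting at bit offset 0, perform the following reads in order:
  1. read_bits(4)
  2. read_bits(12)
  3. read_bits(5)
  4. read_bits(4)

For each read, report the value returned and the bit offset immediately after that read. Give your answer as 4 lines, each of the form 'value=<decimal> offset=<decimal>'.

Read 1: bits[0:4] width=4 -> value=14 (bin 1110); offset now 4 = byte 0 bit 4; 36 bits remain
Read 2: bits[4:16] width=12 -> value=3127 (bin 110000110111); offset now 16 = byte 2 bit 0; 24 bits remain
Read 3: bits[16:21] width=5 -> value=24 (bin 11000); offset now 21 = byte 2 bit 5; 19 bits remain
Read 4: bits[21:25] width=4 -> value=7 (bin 0111); offset now 25 = byte 3 bit 1; 15 bits remain

Answer: value=14 offset=4
value=3127 offset=16
value=24 offset=21
value=7 offset=25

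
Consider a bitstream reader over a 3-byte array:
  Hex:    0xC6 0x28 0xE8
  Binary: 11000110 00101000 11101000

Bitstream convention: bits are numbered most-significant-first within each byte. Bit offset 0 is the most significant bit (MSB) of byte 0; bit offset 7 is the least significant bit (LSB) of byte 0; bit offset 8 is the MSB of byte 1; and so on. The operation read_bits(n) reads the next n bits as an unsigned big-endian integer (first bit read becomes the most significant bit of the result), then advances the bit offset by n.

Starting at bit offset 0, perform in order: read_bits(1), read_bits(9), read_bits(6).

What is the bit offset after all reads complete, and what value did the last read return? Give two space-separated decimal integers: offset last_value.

Answer: 16 40

Derivation:
Read 1: bits[0:1] width=1 -> value=1 (bin 1); offset now 1 = byte 0 bit 1; 23 bits remain
Read 2: bits[1:10] width=9 -> value=280 (bin 100011000); offset now 10 = byte 1 bit 2; 14 bits remain
Read 3: bits[10:16] width=6 -> value=40 (bin 101000); offset now 16 = byte 2 bit 0; 8 bits remain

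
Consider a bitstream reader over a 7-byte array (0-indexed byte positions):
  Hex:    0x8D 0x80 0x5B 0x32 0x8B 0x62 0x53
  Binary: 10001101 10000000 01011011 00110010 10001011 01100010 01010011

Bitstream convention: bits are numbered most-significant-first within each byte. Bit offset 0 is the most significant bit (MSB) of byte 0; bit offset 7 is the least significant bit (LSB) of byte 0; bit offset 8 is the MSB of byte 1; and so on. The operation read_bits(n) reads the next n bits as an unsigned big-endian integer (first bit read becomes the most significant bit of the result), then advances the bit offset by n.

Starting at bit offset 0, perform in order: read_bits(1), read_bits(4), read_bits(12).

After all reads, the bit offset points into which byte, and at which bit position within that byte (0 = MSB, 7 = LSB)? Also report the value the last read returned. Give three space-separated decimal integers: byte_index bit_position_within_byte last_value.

Answer: 2 1 2816

Derivation:
Read 1: bits[0:1] width=1 -> value=1 (bin 1); offset now 1 = byte 0 bit 1; 55 bits remain
Read 2: bits[1:5] width=4 -> value=1 (bin 0001); offset now 5 = byte 0 bit 5; 51 bits remain
Read 3: bits[5:17] width=12 -> value=2816 (bin 101100000000); offset now 17 = byte 2 bit 1; 39 bits remain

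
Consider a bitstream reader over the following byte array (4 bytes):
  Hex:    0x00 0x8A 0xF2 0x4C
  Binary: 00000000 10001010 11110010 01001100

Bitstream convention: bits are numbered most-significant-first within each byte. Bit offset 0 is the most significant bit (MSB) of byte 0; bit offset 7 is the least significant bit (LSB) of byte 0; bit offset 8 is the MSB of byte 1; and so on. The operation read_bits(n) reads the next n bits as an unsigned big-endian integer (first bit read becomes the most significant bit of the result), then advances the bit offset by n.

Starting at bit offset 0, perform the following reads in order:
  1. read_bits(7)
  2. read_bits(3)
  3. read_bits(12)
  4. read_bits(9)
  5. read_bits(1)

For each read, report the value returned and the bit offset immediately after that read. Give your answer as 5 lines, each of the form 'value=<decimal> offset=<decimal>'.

Answer: value=0 offset=7
value=2 offset=10
value=700 offset=22
value=294 offset=31
value=0 offset=32

Derivation:
Read 1: bits[0:7] width=7 -> value=0 (bin 0000000); offset now 7 = byte 0 bit 7; 25 bits remain
Read 2: bits[7:10] width=3 -> value=2 (bin 010); offset now 10 = byte 1 bit 2; 22 bits remain
Read 3: bits[10:22] width=12 -> value=700 (bin 001010111100); offset now 22 = byte 2 bit 6; 10 bits remain
Read 4: bits[22:31] width=9 -> value=294 (bin 100100110); offset now 31 = byte 3 bit 7; 1 bits remain
Read 5: bits[31:32] width=1 -> value=0 (bin 0); offset now 32 = byte 4 bit 0; 0 bits remain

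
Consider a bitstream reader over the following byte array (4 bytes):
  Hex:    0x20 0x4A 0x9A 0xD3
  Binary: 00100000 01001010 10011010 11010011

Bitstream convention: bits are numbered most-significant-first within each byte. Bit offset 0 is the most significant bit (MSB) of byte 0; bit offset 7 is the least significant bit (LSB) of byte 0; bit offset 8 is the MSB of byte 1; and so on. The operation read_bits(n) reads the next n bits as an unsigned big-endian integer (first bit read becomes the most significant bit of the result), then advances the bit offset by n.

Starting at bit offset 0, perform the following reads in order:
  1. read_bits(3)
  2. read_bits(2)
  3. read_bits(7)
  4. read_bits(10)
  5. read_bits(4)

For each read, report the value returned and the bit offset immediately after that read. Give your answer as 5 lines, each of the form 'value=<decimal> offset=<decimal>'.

Answer: value=1 offset=3
value=0 offset=5
value=4 offset=12
value=678 offset=22
value=11 offset=26

Derivation:
Read 1: bits[0:3] width=3 -> value=1 (bin 001); offset now 3 = byte 0 bit 3; 29 bits remain
Read 2: bits[3:5] width=2 -> value=0 (bin 00); offset now 5 = byte 0 bit 5; 27 bits remain
Read 3: bits[5:12] width=7 -> value=4 (bin 0000100); offset now 12 = byte 1 bit 4; 20 bits remain
Read 4: bits[12:22] width=10 -> value=678 (bin 1010100110); offset now 22 = byte 2 bit 6; 10 bits remain
Read 5: bits[22:26] width=4 -> value=11 (bin 1011); offset now 26 = byte 3 bit 2; 6 bits remain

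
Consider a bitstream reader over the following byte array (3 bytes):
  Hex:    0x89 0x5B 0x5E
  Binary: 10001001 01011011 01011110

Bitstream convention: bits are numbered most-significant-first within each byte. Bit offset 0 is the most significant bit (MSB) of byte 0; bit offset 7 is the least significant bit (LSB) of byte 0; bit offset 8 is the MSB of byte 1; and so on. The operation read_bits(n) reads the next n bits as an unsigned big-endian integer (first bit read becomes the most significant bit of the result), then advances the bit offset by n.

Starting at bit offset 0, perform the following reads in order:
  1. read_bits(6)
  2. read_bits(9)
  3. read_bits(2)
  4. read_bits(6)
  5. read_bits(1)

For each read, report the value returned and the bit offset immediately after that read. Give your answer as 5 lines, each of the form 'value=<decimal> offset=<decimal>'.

Answer: value=34 offset=6
value=173 offset=15
value=2 offset=17
value=47 offset=23
value=0 offset=24

Derivation:
Read 1: bits[0:6] width=6 -> value=34 (bin 100010); offset now 6 = byte 0 bit 6; 18 bits remain
Read 2: bits[6:15] width=9 -> value=173 (bin 010101101); offset now 15 = byte 1 bit 7; 9 bits remain
Read 3: bits[15:17] width=2 -> value=2 (bin 10); offset now 17 = byte 2 bit 1; 7 bits remain
Read 4: bits[17:23] width=6 -> value=47 (bin 101111); offset now 23 = byte 2 bit 7; 1 bits remain
Read 5: bits[23:24] width=1 -> value=0 (bin 0); offset now 24 = byte 3 bit 0; 0 bits remain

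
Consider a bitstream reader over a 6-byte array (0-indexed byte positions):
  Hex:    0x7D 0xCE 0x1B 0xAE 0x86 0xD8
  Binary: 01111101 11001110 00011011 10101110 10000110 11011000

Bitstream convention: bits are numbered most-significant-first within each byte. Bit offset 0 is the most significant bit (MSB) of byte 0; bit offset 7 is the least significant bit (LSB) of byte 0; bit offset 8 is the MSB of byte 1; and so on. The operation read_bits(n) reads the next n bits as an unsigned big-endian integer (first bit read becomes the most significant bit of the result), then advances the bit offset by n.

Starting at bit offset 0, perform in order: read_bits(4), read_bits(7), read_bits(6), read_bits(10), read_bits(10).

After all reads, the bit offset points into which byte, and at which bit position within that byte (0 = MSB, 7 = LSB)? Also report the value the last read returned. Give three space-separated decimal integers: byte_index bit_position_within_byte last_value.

Answer: 4 5 464

Derivation:
Read 1: bits[0:4] width=4 -> value=7 (bin 0111); offset now 4 = byte 0 bit 4; 44 bits remain
Read 2: bits[4:11] width=7 -> value=110 (bin 1101110); offset now 11 = byte 1 bit 3; 37 bits remain
Read 3: bits[11:17] width=6 -> value=28 (bin 011100); offset now 17 = byte 2 bit 1; 31 bits remain
Read 4: bits[17:27] width=10 -> value=221 (bin 0011011101); offset now 27 = byte 3 bit 3; 21 bits remain
Read 5: bits[27:37] width=10 -> value=464 (bin 0111010000); offset now 37 = byte 4 bit 5; 11 bits remain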